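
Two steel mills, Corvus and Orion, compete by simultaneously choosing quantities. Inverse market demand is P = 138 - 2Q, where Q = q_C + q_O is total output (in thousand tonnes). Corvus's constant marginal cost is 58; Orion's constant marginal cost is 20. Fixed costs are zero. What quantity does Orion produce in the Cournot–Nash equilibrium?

Corvus's profit: π_C = (138 - 2Q)q_C - (58q_C). Setting ∂π_C/∂q_C = 0: 80 - 4q_C - 2(q_O) = 0.
Orion's first-order condition: 118 - 4q_O - 2(q_C) = 0.
Best responses: q_C = (80 - 2q_O)/4, q_O = (118 - 2q_C)/4.
Solving the pair: q_C = 7, q_O = 26.

26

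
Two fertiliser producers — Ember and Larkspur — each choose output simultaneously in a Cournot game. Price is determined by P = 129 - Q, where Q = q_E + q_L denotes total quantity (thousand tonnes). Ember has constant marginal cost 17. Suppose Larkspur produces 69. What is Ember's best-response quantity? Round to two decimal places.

With the rival's output fixed at 69, Ember's profit is π_E = (129 - 69 - q_E)q_E - (17q_E) = (60 - q_E)q_E - (17q_E).
∂π_E/∂q_E = 43 - 2q_E = 0, so q_E = 43/2.

21.50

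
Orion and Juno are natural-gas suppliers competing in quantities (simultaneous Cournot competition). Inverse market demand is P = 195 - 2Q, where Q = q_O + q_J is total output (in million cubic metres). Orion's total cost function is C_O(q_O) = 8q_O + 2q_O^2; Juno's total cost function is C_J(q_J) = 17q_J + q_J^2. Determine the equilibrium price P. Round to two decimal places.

112.45

Orion's profit: π_O = (195 - 2Q)q_O - (8q_O + 2q_O²). Setting ∂π_O/∂q_O = 0: 187 - 8q_O - 2(q_J) = 0.
Juno's profit: π_J = (195 - 2Q)q_J - (17q_J + q_J²). Setting ∂π_J/∂q_J = 0: 178 - 6q_J - 2(q_O) = 0.
Rearranging gives the reaction functions q_O = (187 - 2q_J)/8 and q_J = (178 - 2q_O)/6.
Substituting one into the other gives q_O = 383/22 and q_J = 525/22.
Total output Q = 454/11, so price P = 195 - 2·(454/11) = 1237/11.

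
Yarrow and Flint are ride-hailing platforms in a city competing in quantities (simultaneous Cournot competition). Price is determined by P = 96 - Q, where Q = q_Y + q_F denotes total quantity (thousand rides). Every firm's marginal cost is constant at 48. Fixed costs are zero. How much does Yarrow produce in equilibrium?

A representative firm's profit is π_i = q_i(96 - Q) - 48q_i.
First-order condition (treating rivals' output as given): 48 - 2q_i - q_j = 0.
With identical firms every q_j equals q_i, so q_j = q_i and 48 = 3q_i, giving q_i = 16.

16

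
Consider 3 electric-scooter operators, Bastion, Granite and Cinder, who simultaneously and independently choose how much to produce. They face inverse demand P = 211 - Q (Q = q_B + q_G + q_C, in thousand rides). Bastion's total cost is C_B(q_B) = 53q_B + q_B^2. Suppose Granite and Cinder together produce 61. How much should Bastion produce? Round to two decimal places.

With rivals' combined output fixed at 61, Bastion's profit is π_B = (211 - 61 - q_B)q_B - (53q_B + q_B²) = (150 - q_B)q_B - (53q_B + q_B²).
∂π_B/∂q_B = 97 - 4q_B = 0, so q_B = 97/4.

24.25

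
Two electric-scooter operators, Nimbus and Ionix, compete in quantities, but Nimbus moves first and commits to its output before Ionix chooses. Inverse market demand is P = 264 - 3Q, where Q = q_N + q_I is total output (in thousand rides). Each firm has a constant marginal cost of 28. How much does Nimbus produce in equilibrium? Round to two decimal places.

Solve by backward induction. Given q_N, the follower Ionix maximises π_I = (264 - 3q_N - 3q_I)q_I - 28q_I.
Follower FOC: 236 - 3q_N - 6q_I = 0, so q_I(q_N) = (236 - 3q_N)/6.
The leader anticipates this reaction. Substituting into P = 264 - 3Q gives P = 146 - (3/2)q_N, so π_N = (146 - (3/2)q_N)q_N - 28q_N.
The leader's first-order condition 118 - 3q_N = 0 yields q_N = 118/3.
Then q_I = (236 - 3·(118/3))/6 = 59/3.

39.33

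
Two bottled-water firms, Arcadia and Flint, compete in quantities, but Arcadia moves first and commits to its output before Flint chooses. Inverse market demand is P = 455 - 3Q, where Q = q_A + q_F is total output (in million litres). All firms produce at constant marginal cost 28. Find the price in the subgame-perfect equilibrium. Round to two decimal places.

The follower Flint best-responds to any q_A: π_F = (455 - 3Q)q_F - 28q_F.
∂π_F/∂q_F = 427 - 3q_A - 6q_F = 0 gives the reaction function q_F = (427 - 3q_A)/6.
The leader anticipates this reaction. Substituting into P = 455 - 3Q gives P = 483/2 - (3/2)q_A, so π_A = (483/2 - (3/2)q_A)q_A - 28q_A.
The leader's first-order condition 427/2 - 3q_A = 0 yields q_A = 427/6.
Then q_F = (427 - 3·(427/6))/6 = 427/12.
Total output Q = 427/4, so price P = 455 - 3·(427/4) = 539/4.

134.75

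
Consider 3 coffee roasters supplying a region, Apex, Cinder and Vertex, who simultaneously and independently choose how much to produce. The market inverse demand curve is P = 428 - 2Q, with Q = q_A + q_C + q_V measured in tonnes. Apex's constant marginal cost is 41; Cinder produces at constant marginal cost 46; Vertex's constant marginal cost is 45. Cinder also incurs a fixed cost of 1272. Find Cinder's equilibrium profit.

Apex's profit: π_A = (428 - 2Q)q_A - (41q_A). Setting ∂π_A/∂q_A = 0: 387 - 4q_A - 2(q_C + q_V) = 0.
Cinder's first-order condition: 382 - 4q_C - 2(q_A + q_V) = 0.
Vertex's profit: π_V = (428 - 2Q)q_V - (45q_V). Setting ∂π_V/∂q_V = 0: 383 - 4q_V - 2(q_A + q_C) = 0.
Adding the 3 first-order conditions: 1152 − 8Q = 0, so Q = 144.
Back-substituting: q_A = (387 − 288)/2 = 99/2, q_C = (382 − 288)/2 = 47, q_V = (383 − 288)/2 = 95/2.
Price P = 428 - 2·144 = 140.
Cinder's profit: (140 - 46)·47 - 1272 = 3146.

3146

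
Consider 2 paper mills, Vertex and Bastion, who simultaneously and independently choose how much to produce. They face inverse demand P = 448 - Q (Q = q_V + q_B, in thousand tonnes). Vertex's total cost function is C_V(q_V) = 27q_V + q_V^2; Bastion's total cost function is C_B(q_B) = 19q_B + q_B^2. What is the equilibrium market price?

278

Vertex's profit: π_V = (448 - Q)q_V - (27q_V + q_V²). Setting ∂π_V/∂q_V = 0: 421 - 4q_V - (q_B) = 0.
Bastion's profit: π_B = (448 - Q)q_B - (19q_B + q_B²). Setting ∂π_B/∂q_B = 0: 429 - 4q_B - (q_V) = 0.
Best responses: q_V = (421 - q_B)/4, q_B = (429 - q_V)/4.
Solving the pair: q_V = 251/3, q_B = 259/3.
Total output Q = 170, so price P = 448 - 170 = 278.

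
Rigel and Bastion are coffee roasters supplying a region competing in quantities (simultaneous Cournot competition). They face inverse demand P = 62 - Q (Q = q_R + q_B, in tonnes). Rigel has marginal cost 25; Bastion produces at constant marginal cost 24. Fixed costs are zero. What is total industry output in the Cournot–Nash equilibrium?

25

Rigel's profit: π_R = (62 - Q)q_R - (25q_R). Setting ∂π_R/∂q_R = 0: 37 - 2q_R - (q_B) = 0.
Bastion's profit: π_B = (62 - Q)q_B - (24q_B). Setting ∂π_B/∂q_B = 0: 38 - 2q_B - (q_R) = 0.
Best responses: q_R = (37 - q_B)/2, q_B = (38 - q_R)/2.
Solving the pair: q_R = 12, q_B = 13.
Total output Q = 12 + 13 = 25.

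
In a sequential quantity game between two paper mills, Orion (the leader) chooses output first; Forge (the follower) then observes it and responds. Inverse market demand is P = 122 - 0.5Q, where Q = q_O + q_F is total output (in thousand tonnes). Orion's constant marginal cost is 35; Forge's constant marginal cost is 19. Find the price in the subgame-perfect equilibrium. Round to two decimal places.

The follower Forge best-responds to any q_O: π_F = (122 - 0.5Q)q_F - 19q_F.
Setting the follower's marginal profit to zero, 103 - (1/2)q_O - q_F = 0, i.e. q_F = (103 - (1/2)q_O).
Orion substitutes q_F(q_O) into its own profit: π_O = q_O(122 - (1/2)q_O - (103 - (1/2)q_O)/2) - 35q_O = (141/2 - (1/4)q_O)q_O - 35q_O.
The leader's first-order condition 71/2 - (1/2)q_O = 0 yields q_O = 71.
Then q_F = (103 - (1/2)·71) = 135/2.
Total output Q = 277/2, so price P = 122 - (1/2)·(277/2) = 211/4.

52.75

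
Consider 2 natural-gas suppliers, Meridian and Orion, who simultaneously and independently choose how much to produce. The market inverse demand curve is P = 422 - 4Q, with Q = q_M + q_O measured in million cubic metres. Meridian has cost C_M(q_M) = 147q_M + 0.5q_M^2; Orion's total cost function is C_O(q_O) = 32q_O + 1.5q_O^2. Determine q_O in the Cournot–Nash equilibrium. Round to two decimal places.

Meridian's profit: π_M = (422 - 4Q)q_M - (147q_M + (1/2)q_M²). Setting ∂π_M/∂q_M = 0: 275 - 9q_M - 4(q_O) = 0.
Orion's profit: π_O = (422 - 4Q)q_O - (32q_O + (3/2)q_O²). Setting ∂π_O/∂q_O = 0: 390 - 11q_O - 4(q_M) = 0.
Best responses: q_M = (275 - 4q_O)/9, q_O = (390 - 4q_M)/11.
Substituting one into the other gives q_M = 1465/83 and q_O = 29.0361.

29.04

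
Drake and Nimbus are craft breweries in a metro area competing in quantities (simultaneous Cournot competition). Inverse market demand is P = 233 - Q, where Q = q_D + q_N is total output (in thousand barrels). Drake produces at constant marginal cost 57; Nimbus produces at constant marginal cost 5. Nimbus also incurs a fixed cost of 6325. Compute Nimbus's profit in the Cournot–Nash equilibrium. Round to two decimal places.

Drake's profit: π_D = (233 - Q)q_D - (57q_D). Setting ∂π_D/∂q_D = 0: 176 - 2q_D - (q_N) = 0.
Nimbus's first-order condition: 228 - 2q_N - (q_D) = 0.
Rearranging gives the reaction functions q_D = (176 - q_N)/2 and q_N = (228 - q_D)/2.
Substituting one into the other gives q_D = 124/3 and q_N = 280/3.
Price P = 233 - 404/3 = 295/3.
Nimbus's profit: (295/3 - 5)·(280/3) - 6325 = 2386.1111.

2386.11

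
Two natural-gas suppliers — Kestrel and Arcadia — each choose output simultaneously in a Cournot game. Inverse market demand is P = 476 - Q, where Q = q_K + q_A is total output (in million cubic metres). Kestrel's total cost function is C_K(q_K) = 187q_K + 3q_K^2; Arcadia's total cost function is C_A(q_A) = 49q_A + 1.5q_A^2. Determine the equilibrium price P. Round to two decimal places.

369.72

Kestrel's profit: π_K = (476 - Q)q_K - (187q_K + 3q_K²). Setting ∂π_K/∂q_K = 0: 289 - 8q_K - (q_A) = 0.
Arcadia's first-order condition: 427 - 5q_A - (q_K) = 0.
Rearranging gives the reaction functions q_K = (289 - q_A)/8 and q_A = (427 - q_K)/5.
Substituting one into the other gives q_K = 1018/39 and q_A = 80.1795.
Total output Q = 106.2821, so price P = 476 - 106.2821 = 369.7179.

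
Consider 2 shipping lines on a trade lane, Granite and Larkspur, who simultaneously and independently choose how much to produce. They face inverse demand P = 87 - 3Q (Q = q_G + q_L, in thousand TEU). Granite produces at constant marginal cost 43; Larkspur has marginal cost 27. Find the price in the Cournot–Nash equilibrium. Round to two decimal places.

Granite's profit: π_G = (87 - 3Q)q_G - (43q_G). Setting ∂π_G/∂q_G = 0: 44 - 6q_G - 3(q_L) = 0.
Larkspur's profit: π_L = (87 - 3Q)q_L - (27q_L). Setting ∂π_L/∂q_L = 0: 60 - 6q_L - 3(q_G) = 0.
Rearranging gives the reaction functions q_G = (44 - 3q_L)/6 and q_L = (60 - 3q_G)/6.
Solving the pair: q_G = 28/9, q_L = 76/9.
Total output Q = 104/9, so price P = 87 - 3·(104/9) = 157/3.

52.33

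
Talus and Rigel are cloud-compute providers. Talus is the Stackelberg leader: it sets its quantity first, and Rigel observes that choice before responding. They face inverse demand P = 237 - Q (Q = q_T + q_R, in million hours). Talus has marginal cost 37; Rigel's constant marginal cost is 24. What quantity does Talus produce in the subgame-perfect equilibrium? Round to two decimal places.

93.50

The follower Rigel best-responds to any q_T: π_R = (237 - Q)q_R - 24q_R.
Setting the follower's marginal profit to zero, 213 - q_T - 2q_R = 0, i.e. q_R = (213 - q_T)/2.
The leader anticipates this reaction. Substituting into P = 237 - Q gives P = 261/2 - (1/2)q_T, so π_T = (261/2 - (1/2)q_T)q_T - 37q_T.
Maximising: ∂π_T/∂q_T = 187/2 - q_T = 0, giving q_T = 187/2.
Then q_R = (213 - 187/2)/2 = 239/4.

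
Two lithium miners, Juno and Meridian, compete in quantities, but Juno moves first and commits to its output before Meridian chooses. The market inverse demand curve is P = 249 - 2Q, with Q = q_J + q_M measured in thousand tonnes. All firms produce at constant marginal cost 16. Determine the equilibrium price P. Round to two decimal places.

The follower Meridian best-responds to any q_J: π_M = (249 - 2Q)q_M - 16q_M.
Setting the follower's marginal profit to zero, 233 - 2q_J - 4q_M = 0, i.e. q_M = (233 - 2q_J)/4.
Juno substitutes q_M(q_J) into its own profit: π_J = q_J(249 - 2q_J - (233 - 2q_J)/2) - 16q_J = (265/2 - q_J)q_J - 16q_J.
The leader's first-order condition 233/2 - 2q_J = 0 yields q_J = 233/4.
Then q_M = (233 - 2·(233/4))/4 = 233/8.
Total output Q = 699/8, so price P = 249 - 2·(699/8) = 297/4.

74.25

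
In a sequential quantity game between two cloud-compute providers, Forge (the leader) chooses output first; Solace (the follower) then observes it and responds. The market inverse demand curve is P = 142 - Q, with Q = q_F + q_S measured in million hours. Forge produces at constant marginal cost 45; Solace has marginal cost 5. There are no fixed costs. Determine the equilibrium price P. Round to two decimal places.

59.25

Solve by backward induction. Given q_F, the follower Solace maximises π_S = (142 - q_F - q_S)q_S - 5q_S.
Follower FOC: 137 - q_F - 2q_S = 0, so q_S(q_F) = (137 - q_F)/2.
Forge substitutes q_S(q_F) into its own profit: π_F = q_F(142 - q_F - (137 - q_F)/2) - 45q_F = (147/2 - (1/2)q_F)q_F - 45q_F.
The leader's first-order condition 57/2 - q_F = 0 yields q_F = 57/2.
Then q_S = (137 - 57/2)/2 = 217/4.
Total output Q = 331/4, so price P = 142 - 331/4 = 237/4.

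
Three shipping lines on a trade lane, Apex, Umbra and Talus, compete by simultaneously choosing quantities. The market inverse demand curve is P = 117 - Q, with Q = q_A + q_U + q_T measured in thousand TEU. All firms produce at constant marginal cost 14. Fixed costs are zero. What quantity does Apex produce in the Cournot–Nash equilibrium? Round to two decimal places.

25.75

Each firm earns π_i = (117 - Q)q_i - 14q_i.
First-order condition (treating rivals' output as given): 103 - 2q_i - Σ_{j≠i} q_j = 0.
With identical firms every q_j equals q_i, so Σ_{j≠i} q_j = 2q_i and 103 = 4q_i, giving q_i = 103/4.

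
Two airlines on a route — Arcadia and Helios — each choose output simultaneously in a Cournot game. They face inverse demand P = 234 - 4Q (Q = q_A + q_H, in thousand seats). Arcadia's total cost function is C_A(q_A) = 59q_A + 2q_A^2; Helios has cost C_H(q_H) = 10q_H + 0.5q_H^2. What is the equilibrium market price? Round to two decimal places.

118.04

Arcadia's profit: π_A = (234 - 4Q)q_A - (59q_A + 2q_A²). Setting ∂π_A/∂q_A = 0: 175 - 12q_A - 4(q_H) = 0.
Helios's profit: π_H = (234 - 4Q)q_H - (10q_H + (1/2)q_H²). Setting ∂π_H/∂q_H = 0: 224 - 9q_H - 4(q_A) = 0.
Rearranging gives the reaction functions q_A = (175 - 4q_H)/12 and q_H = (224 - 4q_A)/9.
Solving the pair: q_A = 679/92, q_H = 497/23.
Total output Q = 28.9891, so price P = 234 - 4·28.9891 = 118.0435.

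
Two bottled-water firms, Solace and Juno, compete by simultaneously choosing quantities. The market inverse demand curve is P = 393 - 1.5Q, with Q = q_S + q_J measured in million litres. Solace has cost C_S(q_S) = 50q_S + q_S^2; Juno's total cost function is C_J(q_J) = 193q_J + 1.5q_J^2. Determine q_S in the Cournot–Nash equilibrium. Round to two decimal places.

Solace's profit: π_S = (393 - 1.5Q)q_S - (50q_S + q_S²). Setting ∂π_S/∂q_S = 0: 343 - 5q_S - (3/2)(q_J) = 0.
Juno's profit: π_J = (393 - 1.5Q)q_J - (193q_J + (3/2)q_J²). Setting ∂π_J/∂q_J = 0: 200 - 6q_J - (3/2)(q_S) = 0.
So q_S = (343 - (3/2)q_J)/5 and q_J = (200 - (3/2)q_S)/6.
Solving the pair: q_S = 63.3514, q_J = 1942/111.

63.35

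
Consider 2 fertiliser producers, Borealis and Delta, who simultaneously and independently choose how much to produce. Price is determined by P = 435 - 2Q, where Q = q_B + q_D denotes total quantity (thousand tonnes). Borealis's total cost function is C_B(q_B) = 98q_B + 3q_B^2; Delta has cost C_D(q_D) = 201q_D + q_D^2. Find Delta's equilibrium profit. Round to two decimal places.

2655.19

Borealis's profit: π_B = (435 - 2Q)q_B - (98q_B + 3q_B²). Setting ∂π_B/∂q_B = 0: 337 - 10q_B - 2(q_D) = 0.
Delta's first-order condition: 234 - 6q_D - 2(q_B) = 0.
Best responses: q_B = (337 - 2q_D)/10, q_D = (234 - 2q_B)/6.
Substituting one into the other gives q_B = 111/4 and q_D = 119/4.
Price P = 435 - 2·(115/2) = 320.
Delta's profit: 320·(119/4) - 201·(119/4) - (119/4)² = 2655.1875.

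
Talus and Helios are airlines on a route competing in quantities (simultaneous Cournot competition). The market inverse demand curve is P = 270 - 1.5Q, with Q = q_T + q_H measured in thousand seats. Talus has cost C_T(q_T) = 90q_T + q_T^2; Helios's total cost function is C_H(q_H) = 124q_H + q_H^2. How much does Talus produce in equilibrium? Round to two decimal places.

Talus's profit: π_T = (270 - 1.5Q)q_T - (90q_T + q_T²). Setting ∂π_T/∂q_T = 0: 180 - 5q_T - (3/2)(q_H) = 0.
Helios's first-order condition: 146 - 5q_H - (3/2)(q_T) = 0.
So q_T = (180 - (3/2)q_H)/5 and q_H = (146 - (3/2)q_T)/5.
Substituting one into the other gives q_T = 29.9341 and q_H = 1840/91.

29.93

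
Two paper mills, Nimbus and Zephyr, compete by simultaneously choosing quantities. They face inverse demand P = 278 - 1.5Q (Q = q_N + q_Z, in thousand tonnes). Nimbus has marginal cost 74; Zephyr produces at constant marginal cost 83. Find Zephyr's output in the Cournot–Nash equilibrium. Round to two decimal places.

Nimbus's profit: π_N = (278 - 1.5Q)q_N - (74q_N). Setting ∂π_N/∂q_N = 0: 204 - 3q_N - (3/2)(q_Z) = 0.
Zephyr's profit: π_Z = (278 - 1.5Q)q_Z - (83q_Z). Setting ∂π_Z/∂q_Z = 0: 195 - 3q_Z - (3/2)(q_N) = 0.
So q_N = (204 - (3/2)q_Z)/3 and q_Z = (195 - (3/2)q_N)/3.
Solving the pair: q_N = 142/3, q_Z = 124/3.

41.33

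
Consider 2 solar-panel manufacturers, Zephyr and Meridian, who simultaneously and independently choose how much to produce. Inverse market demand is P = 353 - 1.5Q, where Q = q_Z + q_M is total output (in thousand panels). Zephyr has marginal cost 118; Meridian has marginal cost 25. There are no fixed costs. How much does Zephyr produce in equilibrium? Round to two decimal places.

Zephyr's profit: π_Z = (353 - 1.5Q)q_Z - (118q_Z). Setting ∂π_Z/∂q_Z = 0: 235 - 3q_Z - (3/2)(q_M) = 0.
Meridian's first-order condition: 328 - 3q_M - (3/2)(q_Z) = 0.
Rearranging gives the reaction functions q_Z = (235 - (3/2)q_M)/3 and q_M = (328 - (3/2)q_Z)/3.
Solving the pair: q_Z = 284/9, q_M = 842/9.

31.56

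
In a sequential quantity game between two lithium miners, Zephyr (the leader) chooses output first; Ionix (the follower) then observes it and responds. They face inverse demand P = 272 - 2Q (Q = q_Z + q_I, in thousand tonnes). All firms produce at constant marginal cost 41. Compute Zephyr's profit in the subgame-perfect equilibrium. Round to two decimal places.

3335.06

Solve by backward induction. Given q_Z, the follower Ionix maximises π_I = (272 - 2q_Z - 2q_I)q_I - 41q_I.
∂π_I/∂q_I = 231 - 2q_Z - 4q_I = 0 gives the reaction function q_I = (231 - 2q_Z)/4.
The leader anticipates this reaction. Substituting into P = 272 - 2Q gives P = 313/2 - q_Z, so π_Z = (313/2 - q_Z)q_Z - 41q_Z.
The leader's first-order condition 231/2 - 2q_Z = 0 yields q_Z = 231/4.
Then q_I = (231 - 2·(231/4))/4 = 231/8.
Price P = 272 - 2·(693/8) = 395/4.
Zephyr's profit: (395/4 - 41)·(231/4) = 3335.0625.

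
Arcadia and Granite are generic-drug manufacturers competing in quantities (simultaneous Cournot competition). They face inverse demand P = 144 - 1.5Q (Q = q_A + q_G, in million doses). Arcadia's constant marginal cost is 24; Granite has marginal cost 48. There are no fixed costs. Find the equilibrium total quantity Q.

48

Arcadia's profit: π_A = (144 - 1.5Q)q_A - (24q_A). Setting ∂π_A/∂q_A = 0: 120 - 3q_A - (3/2)(q_G) = 0.
Granite's profit: π_G = (144 - 1.5Q)q_G - (48q_G). Setting ∂π_G/∂q_G = 0: 96 - 3q_G - (3/2)(q_A) = 0.
So q_A = (120 - (3/2)q_G)/3 and q_G = (96 - (3/2)q_A)/3.
Substituting one into the other gives q_A = 32 and q_G = 16.
Total output Q = 32 + 16 = 48.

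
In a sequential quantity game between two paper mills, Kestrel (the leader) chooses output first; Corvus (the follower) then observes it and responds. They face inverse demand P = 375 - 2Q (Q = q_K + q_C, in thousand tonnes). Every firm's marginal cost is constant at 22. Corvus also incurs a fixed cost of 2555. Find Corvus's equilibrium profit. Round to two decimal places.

1339.03

Solve by backward induction. Given q_K, the follower Corvus maximises π_C = (375 - 2q_K - 2q_C)q_C - 22q_C.
Follower FOC: 353 - 2q_K - 4q_C = 0, so q_C(q_K) = (353 - 2q_K)/4.
The leader anticipates this reaction. Substituting into P = 375 - 2Q gives P = 397/2 - q_K, so π_K = (397/2 - q_K)q_K - 22q_K.
The leader's first-order condition 353/2 - 2q_K = 0 yields q_K = 353/4.
Then q_C = (353 - 2·(353/4))/4 = 353/8.
Price P = 375 - 2·(1059/8) = 441/4.
Corvus's profit: (441/4 - 22)·(353/8) - 2555 = 1339.0313.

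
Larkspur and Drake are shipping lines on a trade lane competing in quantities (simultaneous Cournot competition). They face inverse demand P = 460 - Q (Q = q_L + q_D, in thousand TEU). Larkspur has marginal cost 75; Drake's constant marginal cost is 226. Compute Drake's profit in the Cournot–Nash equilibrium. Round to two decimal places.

Larkspur's profit: π_L = (460 - Q)q_L - (75q_L). Setting ∂π_L/∂q_L = 0: 385 - 2q_L - (q_D) = 0.
Drake's first-order condition: 234 - 2q_D - (q_L) = 0.
Best responses: q_L = (385 - q_D)/2, q_D = (234 - q_L)/2.
Solving the pair: q_L = 536/3, q_D = 83/3.
Price P = 460 - 619/3 = 761/3.
Drake's profit: (761/3 - 226)·(83/3) = 765.4444.

765.44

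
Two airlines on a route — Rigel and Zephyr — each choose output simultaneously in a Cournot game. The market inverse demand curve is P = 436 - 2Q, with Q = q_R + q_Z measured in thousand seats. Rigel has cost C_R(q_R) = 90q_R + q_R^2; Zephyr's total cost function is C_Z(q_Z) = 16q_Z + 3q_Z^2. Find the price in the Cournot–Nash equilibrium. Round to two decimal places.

Rigel's profit: π_R = (436 - 2Q)q_R - (90q_R + q_R²). Setting ∂π_R/∂q_R = 0: 346 - 6q_R - 2(q_Z) = 0.
Zephyr's profit: π_Z = (436 - 2Q)q_Z - (16q_Z + 3q_Z²). Setting ∂π_Z/∂q_Z = 0: 420 - 10q_Z - 2(q_R) = 0.
So q_R = (346 - 2q_Z)/6 and q_Z = (420 - 2q_R)/10.
Solving the pair: q_R = 655/14, q_Z = 457/14.
Total output Q = 556/7, so price P = 436 - 2·(556/7) = 1940/7.

277.14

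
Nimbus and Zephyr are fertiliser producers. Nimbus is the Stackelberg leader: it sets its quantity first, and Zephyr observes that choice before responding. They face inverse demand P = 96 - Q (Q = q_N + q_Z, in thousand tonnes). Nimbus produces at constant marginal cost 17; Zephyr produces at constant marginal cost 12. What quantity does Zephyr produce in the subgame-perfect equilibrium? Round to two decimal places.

23.50

Solve by backward induction. Given q_N, the follower Zephyr maximises π_Z = (96 - q_N - q_Z)q_Z - 12q_Z.
Follower FOC: 84 - q_N - 2q_Z = 0, so q_Z(q_N) = (84 - q_N)/2.
The leader anticipates this reaction. Substituting into P = 96 - Q gives P = 54 - (1/2)q_N, so π_N = (54 - (1/2)q_N)q_N - 17q_N.
Maximising: ∂π_N/∂q_N = 37 - q_N = 0, giving q_N = 37.
Then q_Z = (84 - 37)/2 = 47/2.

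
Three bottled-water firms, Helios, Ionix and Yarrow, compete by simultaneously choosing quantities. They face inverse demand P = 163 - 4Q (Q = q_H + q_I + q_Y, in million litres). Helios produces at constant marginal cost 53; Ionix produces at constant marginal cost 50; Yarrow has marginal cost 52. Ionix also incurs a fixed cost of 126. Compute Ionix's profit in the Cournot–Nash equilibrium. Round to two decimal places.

Helios's profit: π_H = (163 - 4Q)q_H - (53q_H). Setting ∂π_H/∂q_H = 0: 110 - 8q_H - 4(q_I + q_Y) = 0.
Ionix's first-order condition: 113 - 8q_I - 4(q_H + q_Y) = 0.
Yarrow's first-order condition: 111 - 8q_Y - 4(q_H + q_I) = 0.
Summing all 3 equations gives 334 − 16Q = 0, hence Q = 167/8.
Back-substituting: q_H = (110 − 167/2)/4 = 53/8, q_I = (113 − 167/2)/4 = 59/8, q_Y = (111 − 167/2)/4 = 55/8.
Price P = 163 - 4·(167/8) = 159/2.
Ionix's profit: (159/2 - 50)·(59/8) - 126 = 1465/16.

91.56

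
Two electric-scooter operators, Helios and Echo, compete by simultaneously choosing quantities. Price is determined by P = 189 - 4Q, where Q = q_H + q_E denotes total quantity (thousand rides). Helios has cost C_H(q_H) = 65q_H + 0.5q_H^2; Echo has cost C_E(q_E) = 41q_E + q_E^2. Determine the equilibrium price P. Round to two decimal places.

108.78

Helios's profit: π_H = (189 - 4Q)q_H - (65q_H + (1/2)q_H²). Setting ∂π_H/∂q_H = 0: 124 - 9q_H - 4(q_E) = 0.
Echo's profit: π_E = (189 - 4Q)q_E - (41q_E + q_E²). Setting ∂π_E/∂q_E = 0: 148 - 10q_E - 4(q_H) = 0.
Rearranging gives the reaction functions q_H = (124 - 4q_E)/9 and q_E = (148 - 4q_H)/10.
Solving the pair: q_H = 324/37, q_E = 418/37.
Total output Q = 742/37, so price P = 189 - 4·(742/37) = 108.7838.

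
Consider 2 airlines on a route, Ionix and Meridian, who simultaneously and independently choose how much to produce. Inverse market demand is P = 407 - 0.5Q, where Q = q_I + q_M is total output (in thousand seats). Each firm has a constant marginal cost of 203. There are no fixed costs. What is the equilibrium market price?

Each firm earns π_i = (407 - 0.5Q)q_i - 203q_i.
Setting ∂π_i/∂q_i = 0 with rivals' quantities fixed: 204 - q_i - (1/2)q_j = 0.
By symmetry each firm produces the same amount; substituting q_j = q_i yields q_i = 204/(3/2) = 136.
Total output Q = 272, so price P = 407 - (1/2)·272 = 271.

271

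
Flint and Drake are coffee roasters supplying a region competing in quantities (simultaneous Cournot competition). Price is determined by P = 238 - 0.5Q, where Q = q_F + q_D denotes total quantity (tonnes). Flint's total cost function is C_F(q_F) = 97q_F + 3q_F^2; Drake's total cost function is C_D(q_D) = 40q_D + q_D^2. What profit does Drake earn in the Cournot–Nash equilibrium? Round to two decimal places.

6028.88

Flint's profit: π_F = (238 - 0.5Q)q_F - (97q_F + 3q_F²). Setting ∂π_F/∂q_F = 0: 141 - 7q_F - (1/2)(q_D) = 0.
Drake's profit: π_D = (238 - 0.5Q)q_D - (40q_D + q_D²). Setting ∂π_D/∂q_D = 0: 198 - 3q_D - (1/2)(q_F) = 0.
So q_F = (141 - (1/2)q_D)/7 and q_D = (198 - (1/2)q_F)/3.
Solving the pair: q_F = 1296/83, q_D = 63.3976.
Price P = 238 - (1/2)·79.0120 = 198.4940.
Drake's profit: 198.4940·63.3976 - 40·63.3976 - 63.3976² = 6028.8817.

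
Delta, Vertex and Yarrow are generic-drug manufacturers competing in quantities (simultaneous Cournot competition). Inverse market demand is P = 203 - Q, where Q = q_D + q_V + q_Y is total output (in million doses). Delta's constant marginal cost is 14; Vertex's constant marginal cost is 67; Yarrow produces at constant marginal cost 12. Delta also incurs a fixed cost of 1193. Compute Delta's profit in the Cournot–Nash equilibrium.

Delta's profit: π_D = (203 - Q)q_D - (14q_D). Setting ∂π_D/∂q_D = 0: 189 - 2q_D - (q_V + q_Y) = 0.
Vertex's profit: π_V = (203 - Q)q_V - (67q_V). Setting ∂π_V/∂q_V = 0: 136 - 2q_V - (q_D + q_Y) = 0.
Yarrow's profit: π_Y = (203 - Q)q_Y - (12q_Y). Setting ∂π_Y/∂q_Y = 0: 191 - 2q_Y - (q_D + q_V) = 0.
Adding the 3 conditions: 516 − 2Q − 2Q = 0, i.e. Q = 129.
Back-substituting: q_D = (189 − 129) = 60, q_V = (136 − 129) = 7, q_Y = (191 − 129) = 62.
Price P = 203 - 129 = 74.
Delta's profit: (74 - 14)·60 - 1193 = 2407.

2407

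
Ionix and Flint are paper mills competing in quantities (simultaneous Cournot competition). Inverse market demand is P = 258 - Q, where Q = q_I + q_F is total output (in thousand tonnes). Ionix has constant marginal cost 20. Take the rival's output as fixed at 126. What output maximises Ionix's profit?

With the rival's output fixed at 126, Ionix's profit is π_I = (258 - 126 - q_I)q_I - (20q_I) = (132 - q_I)q_I - (20q_I).
∂π_I/∂q_I = 112 - 2q_I = 0, so q_I = 56.

56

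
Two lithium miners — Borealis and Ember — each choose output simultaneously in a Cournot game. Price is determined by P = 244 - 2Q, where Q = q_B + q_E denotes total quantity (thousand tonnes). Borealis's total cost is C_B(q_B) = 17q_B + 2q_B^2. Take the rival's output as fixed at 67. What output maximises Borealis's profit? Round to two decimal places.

With the rival's output fixed at 67, Borealis's profit is π_B = (244 - 2·67 - 2q_B)q_B - (17q_B + 2q_B²) = (110 - 2q_B)q_B - (17q_B + 2q_B²).
∂π_B/∂q_B = 93 - 8q_B = 0, so q_B = 93/8.

11.63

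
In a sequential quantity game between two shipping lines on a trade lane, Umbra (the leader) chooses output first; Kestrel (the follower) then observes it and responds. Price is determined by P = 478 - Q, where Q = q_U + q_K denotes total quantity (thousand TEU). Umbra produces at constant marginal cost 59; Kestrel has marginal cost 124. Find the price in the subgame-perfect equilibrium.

180

The follower Kestrel best-responds to any q_U: π_K = (478 - Q)q_K - 124q_K.
Follower FOC: 354 - q_U - 2q_K = 0, so q_K(q_U) = (354 - q_U)/2.
The leader anticipates this reaction. Substituting into P = 478 - Q gives P = 301 - (1/2)q_U, so π_U = (301 - (1/2)q_U)q_U - 59q_U.
Maximising: ∂π_U/∂q_U = 242 - q_U = 0, giving q_U = 242.
Then q_K = (354 - 242)/2 = 56.
Total output Q = 298, so price P = 478 - 298 = 180.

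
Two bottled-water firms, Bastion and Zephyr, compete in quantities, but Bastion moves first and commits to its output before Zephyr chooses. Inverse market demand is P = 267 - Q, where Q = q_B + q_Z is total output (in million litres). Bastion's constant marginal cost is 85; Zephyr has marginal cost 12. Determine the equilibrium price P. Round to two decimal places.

112.25

Solve by backward induction. Given q_B, the follower Zephyr maximises π_Z = (267 - q_B - q_Z)q_Z - 12q_Z.
∂π_Z/∂q_Z = 255 - q_B - 2q_Z = 0 gives the reaction function q_Z = (255 - q_B)/2.
The leader anticipates this reaction. Substituting into P = 267 - Q gives P = 279/2 - (1/2)q_B, so π_B = (279/2 - (1/2)q_B)q_B - 85q_B.
The leader's first-order condition 109/2 - q_B = 0 yields q_B = 109/2.
Then q_Z = (255 - 109/2)/2 = 401/4.
Total output Q = 619/4, so price P = 267 - 619/4 = 449/4.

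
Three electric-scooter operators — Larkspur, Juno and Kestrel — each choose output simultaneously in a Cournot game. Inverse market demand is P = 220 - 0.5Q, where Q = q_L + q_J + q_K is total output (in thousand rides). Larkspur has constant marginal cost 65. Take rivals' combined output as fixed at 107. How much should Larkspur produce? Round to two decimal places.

With rivals' combined output fixed at 107, Larkspur's profit is π_L = (220 - (1/2)·107 - (1/2)q_L)q_L - (65q_L) = (333/2 - (1/2)q_L)q_L - (65q_L).
∂π_L/∂q_L = 203/2 - q_L = 0, so q_L = 203/2.

101.50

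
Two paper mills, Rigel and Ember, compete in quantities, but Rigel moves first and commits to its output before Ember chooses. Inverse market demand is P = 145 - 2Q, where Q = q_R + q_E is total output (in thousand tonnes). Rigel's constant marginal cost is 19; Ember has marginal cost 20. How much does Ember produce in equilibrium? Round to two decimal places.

The follower Ember best-responds to any q_R: π_E = (145 - 2Q)q_E - 20q_E.
∂π_E/∂q_E = 125 - 2q_R - 4q_E = 0 gives the reaction function q_E = (125 - 2q_R)/4.
Rigel substitutes q_E(q_R) into its own profit: π_R = q_R(145 - 2q_R - (125 - 2q_R)/2) - 19q_R = (165/2 - q_R)q_R - 19q_R.
Leader FOC: 127/2 - 2q_R = 0, so q_R = 127/4.
Then q_E = (125 - 2·(127/4))/4 = 123/8.

15.38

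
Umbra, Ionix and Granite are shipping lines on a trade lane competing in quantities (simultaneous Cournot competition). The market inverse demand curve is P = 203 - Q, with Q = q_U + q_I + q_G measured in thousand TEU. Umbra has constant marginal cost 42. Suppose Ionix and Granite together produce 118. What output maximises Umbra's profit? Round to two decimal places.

With rivals' combined output fixed at 118, Umbra's profit is π_U = (203 - 118 - q_U)q_U - (42q_U) = (85 - q_U)q_U - (42q_U).
∂π_U/∂q_U = 43 - 2q_U = 0, so q_U = 43/2.

21.50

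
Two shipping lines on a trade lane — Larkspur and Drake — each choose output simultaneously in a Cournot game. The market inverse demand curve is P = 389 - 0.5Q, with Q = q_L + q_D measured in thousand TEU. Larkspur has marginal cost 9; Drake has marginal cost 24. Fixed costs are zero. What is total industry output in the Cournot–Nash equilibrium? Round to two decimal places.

496.67

Larkspur's profit: π_L = (389 - 0.5Q)q_L - (9q_L). Setting ∂π_L/∂q_L = 0: 380 - q_L - (1/2)(q_D) = 0.
Drake's profit: π_D = (389 - 0.5Q)q_D - (24q_D). Setting ∂π_D/∂q_D = 0: 365 - q_D - (1/2)(q_L) = 0.
Best responses: q_L = (380 - (1/2)q_D), q_D = (365 - (1/2)q_L).
Substituting one into the other gives q_L = 790/3 and q_D = 700/3.
Total output Q = 790/3 + 700/3 = 1490/3.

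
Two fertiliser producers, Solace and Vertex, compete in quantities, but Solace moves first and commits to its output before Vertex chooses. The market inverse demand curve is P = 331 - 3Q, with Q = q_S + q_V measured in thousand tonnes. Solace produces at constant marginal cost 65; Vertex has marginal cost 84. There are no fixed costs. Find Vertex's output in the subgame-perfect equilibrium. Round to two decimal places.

The follower Vertex best-responds to any q_S: π_V = (331 - 3Q)q_V - 84q_V.
Follower FOC: 247 - 3q_S - 6q_V = 0, so q_V(q_S) = (247 - 3q_S)/6.
The leader anticipates this reaction. Substituting into P = 331 - 3Q gives P = 415/2 - (3/2)q_S, so π_S = (415/2 - (3/2)q_S)q_S - 65q_S.
Leader FOC: 285/2 - 3q_S = 0, so q_S = 95/2.
Then q_V = (247 - 3·(95/2))/6 = 209/12.

17.42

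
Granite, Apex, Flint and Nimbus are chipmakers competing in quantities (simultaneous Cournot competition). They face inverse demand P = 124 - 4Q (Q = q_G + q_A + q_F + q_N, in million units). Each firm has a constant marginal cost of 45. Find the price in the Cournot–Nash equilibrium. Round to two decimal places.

60.80

A representative firm's profit is π_i = q_i(124 - 4Q) - 45q_i.
Setting ∂π_i/∂q_i = 0 with rivals' quantities fixed: 79 - 8q_i - 4·Σ_{j≠i} q_j = 0.
With identical firms every q_j equals q_i, so Σ_{j≠i} q_j = 3q_i and 79 = 20q_i, giving q_i = 79/20.
Total output Q = 79/5, so price P = 124 - 4·(79/5) = 304/5.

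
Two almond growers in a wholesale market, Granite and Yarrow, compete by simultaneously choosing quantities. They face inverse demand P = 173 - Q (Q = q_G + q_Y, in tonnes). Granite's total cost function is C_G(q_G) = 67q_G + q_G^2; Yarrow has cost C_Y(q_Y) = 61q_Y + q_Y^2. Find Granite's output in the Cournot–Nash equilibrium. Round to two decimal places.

Granite's profit: π_G = (173 - Q)q_G - (67q_G + q_G²). Setting ∂π_G/∂q_G = 0: 106 - 4q_G - (q_Y) = 0.
Yarrow's profit: π_Y = (173 - Q)q_Y - (61q_Y + q_Y²). Setting ∂π_Y/∂q_Y = 0: 112 - 4q_Y - (q_G) = 0.
Best responses: q_G = (106 - q_Y)/4, q_Y = (112 - q_G)/4.
Solving the pair: q_G = 104/5, q_Y = 114/5.

20.80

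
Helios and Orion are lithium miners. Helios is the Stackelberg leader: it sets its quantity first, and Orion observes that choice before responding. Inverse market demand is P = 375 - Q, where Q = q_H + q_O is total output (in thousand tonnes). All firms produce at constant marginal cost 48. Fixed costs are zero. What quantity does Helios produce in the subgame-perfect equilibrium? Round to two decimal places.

163.50

Solve by backward induction. Given q_H, the follower Orion maximises π_O = (375 - q_H - q_O)q_O - 48q_O.
Setting the follower's marginal profit to zero, 327 - q_H - 2q_O = 0, i.e. q_O = (327 - q_H)/2.
Helios substitutes q_O(q_H) into its own profit: π_H = q_H(375 - q_H - (327 - q_H)/2) - 48q_H = (423/2 - (1/2)q_H)q_H - 48q_H.
Leader FOC: 327/2 - q_H = 0, so q_H = 327/2.
Then q_O = (327 - 327/2)/2 = 327/4.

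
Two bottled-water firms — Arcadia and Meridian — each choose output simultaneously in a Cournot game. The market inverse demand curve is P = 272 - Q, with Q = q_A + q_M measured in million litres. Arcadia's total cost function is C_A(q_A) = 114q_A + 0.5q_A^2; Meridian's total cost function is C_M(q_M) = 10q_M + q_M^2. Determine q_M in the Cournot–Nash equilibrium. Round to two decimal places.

Arcadia's profit: π_A = (272 - Q)q_A - (114q_A + (1/2)q_A²). Setting ∂π_A/∂q_A = 0: 158 - 3q_A - (q_M) = 0.
Meridian's profit: π_M = (272 - Q)q_M - (10q_M + q_M²). Setting ∂π_M/∂q_M = 0: 262 - 4q_M - (q_A) = 0.
Best responses: q_A = (158 - q_M)/3, q_M = (262 - q_A)/4.
Substituting one into the other gives q_A = 370/11 and q_M = 628/11.

57.09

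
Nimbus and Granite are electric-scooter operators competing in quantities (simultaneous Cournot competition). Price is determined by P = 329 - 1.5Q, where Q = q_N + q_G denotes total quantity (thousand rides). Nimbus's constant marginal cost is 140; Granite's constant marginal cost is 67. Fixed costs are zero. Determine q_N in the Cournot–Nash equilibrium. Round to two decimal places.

Nimbus's profit: π_N = (329 - 1.5Q)q_N - (140q_N). Setting ∂π_N/∂q_N = 0: 189 - 3q_N - (3/2)(q_G) = 0.
Granite's profit: π_G = (329 - 1.5Q)q_G - (67q_G). Setting ∂π_G/∂q_G = 0: 262 - 3q_G - (3/2)(q_N) = 0.
So q_N = (189 - (3/2)q_G)/3 and q_G = (262 - (3/2)q_N)/3.
Substituting one into the other gives q_N = 232/9 and q_G = 670/9.

25.78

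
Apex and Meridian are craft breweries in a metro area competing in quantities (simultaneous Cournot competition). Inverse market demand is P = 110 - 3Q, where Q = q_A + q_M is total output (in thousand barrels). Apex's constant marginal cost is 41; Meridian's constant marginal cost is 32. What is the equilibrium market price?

61

Apex's profit: π_A = (110 - 3Q)q_A - (41q_A). Setting ∂π_A/∂q_A = 0: 69 - 6q_A - 3(q_M) = 0.
Meridian's first-order condition: 78 - 6q_M - 3(q_A) = 0.
Best responses: q_A = (69 - 3q_M)/6, q_M = (78 - 3q_A)/6.
Substituting one into the other gives q_A = 20/3 and q_M = 29/3.
Total output Q = 49/3, so price P = 110 - 3·(49/3) = 61.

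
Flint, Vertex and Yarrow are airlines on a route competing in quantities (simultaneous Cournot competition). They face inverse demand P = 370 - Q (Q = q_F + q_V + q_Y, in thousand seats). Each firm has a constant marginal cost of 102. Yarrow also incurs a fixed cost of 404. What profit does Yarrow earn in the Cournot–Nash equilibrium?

4085

Each firm earns π_i = (370 - Q)q_i - 102q_i.
First-order condition (treating rivals' output as given): 268 - 2q_i - Σ_{j≠i} q_j = 0.
With identical firms every q_j equals q_i, so Σ_{j≠i} q_j = 2q_i and 268 = 4q_i, giving q_i = 67.
Price P = 370 - 201 = 169.
Yarrow's profit: (169 - 102)·67 - 404 = 4085.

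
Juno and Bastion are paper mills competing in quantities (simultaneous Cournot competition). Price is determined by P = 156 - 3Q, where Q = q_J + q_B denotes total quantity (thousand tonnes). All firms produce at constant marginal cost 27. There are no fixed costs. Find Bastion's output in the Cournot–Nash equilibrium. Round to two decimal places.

14.33

Each firm earns π_i = (156 - 3Q)q_i - 27q_i.
Setting ∂π_i/∂q_i = 0 with rivals' quantities fixed: 129 - 6q_i - 3q_j = 0.
With identical firms every q_j equals q_i, so q_j = q_i and 129 = 9q_i, giving q_i = 43/3.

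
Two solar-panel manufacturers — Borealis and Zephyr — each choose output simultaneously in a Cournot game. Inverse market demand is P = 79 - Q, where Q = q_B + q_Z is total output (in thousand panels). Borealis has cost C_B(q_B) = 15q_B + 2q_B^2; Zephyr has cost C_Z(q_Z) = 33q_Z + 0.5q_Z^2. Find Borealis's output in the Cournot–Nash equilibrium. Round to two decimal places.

8.59

Borealis's profit: π_B = (79 - Q)q_B - (15q_B + 2q_B²). Setting ∂π_B/∂q_B = 0: 64 - 6q_B - (q_Z) = 0.
Zephyr's profit: π_Z = (79 - Q)q_Z - (33q_Z + (1/2)q_Z²). Setting ∂π_Z/∂q_Z = 0: 46 - 3q_Z - (q_B) = 0.
Best responses: q_B = (64 - q_Z)/6, q_Z = (46 - q_B)/3.
Substituting one into the other gives q_B = 146/17 and q_Z = 212/17.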